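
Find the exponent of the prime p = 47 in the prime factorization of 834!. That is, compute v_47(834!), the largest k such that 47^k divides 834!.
v_47(834!) = 17

Legendre's formula: v_p(n!) = Σ_{k ≥ 1} ⌊n / p^k⌋. For p = 47, n = 834, the terms are:
  ⌊834/47^1⌋ = ⌊834/47⌋ = 17
(the next term ⌊834/47^2⌋ = 0, terminating the sum). Summing: v_47(834!) = 17 = 17.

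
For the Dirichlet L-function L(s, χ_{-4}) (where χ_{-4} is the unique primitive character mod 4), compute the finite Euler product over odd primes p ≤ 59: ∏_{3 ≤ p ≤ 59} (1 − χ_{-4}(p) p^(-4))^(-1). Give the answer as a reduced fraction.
∏ = 183445748413257490575399266073534557279290897400455519407927913/185496494900685179853577258476392044643206802826790649934643200

The odd primes p ≤ 59 are [3, 5, 7, 11, 13, 17, 19, 23, 29, 31, 37, 41, 43, 47, 53, 59]. For each, χ(p) = 1 if p ≡ 1 mod 4, χ(p) = −1 if p ≡ 3 mod 4. Taking (1 − χ(p)/p^4)^(-1) = p^4/(p^4 − χ(p)): (1 − (-1)/3^4)^(-1) · (1 − (1)/5^4)^(-1) · (1 − (-1)/7^4)^(-1) · (1 − (-1)/11^4)^(-1) · (1 − (1)/13^4)^(-1) · (1 − (1)/17^4)^(-1) · (1 − (-1)/19^4)^(-1) · (1 − (-1)/23^4)^(-1) · (1 − (1)/29^4)^(-1) · (1 − (-1)/31^4)^(-1) · (1 − (1)/37^4)^(-1) · (1 − (1)/41^4)^(-1) · (1 − (-1)/43^4)^(-1) · (1 − (-1)/47^4)^(-1) · (1 − (1)/53^4)^(-1) · (1 − (-1)/59^4)^(-1) = 183445748413257490575399266073534557279290897400455519407927913/185496494900685179853577258476392044643206802826790649934643200.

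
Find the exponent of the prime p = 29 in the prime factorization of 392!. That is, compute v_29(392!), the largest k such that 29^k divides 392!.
v_29(392!) = 13

Legendre's formula: v_p(n!) = Σ_{k ≥ 1} ⌊n / p^k⌋. For p = 29, n = 392, the terms are:
  ⌊392/29^1⌋ = ⌊392/29⌋ = 13
(the next term ⌊392/29^2⌋ = 0, terminating the sum). Summing: v_29(392!) = 13 = 13.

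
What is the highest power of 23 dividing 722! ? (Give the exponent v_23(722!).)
v_23(722!) = 32

Legendre's formula: v_p(n!) = Σ_{k ≥ 1} ⌊n / p^k⌋. For p = 23, n = 722, the terms are:
  ⌊722/23^1⌋ = ⌊722/23⌋ = 31
  ⌊722/23^2⌋ = ⌊722/529⌋ = 1
(the next term ⌊722/23^3⌋ = 0, terminating the sum). Summing: v_23(722!) = 31 + 1 = 32.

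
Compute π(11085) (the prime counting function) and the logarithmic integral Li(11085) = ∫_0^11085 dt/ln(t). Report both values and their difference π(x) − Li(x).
π(11085) = 1343;  Li(11085) ≈ 1363.27;  π(x) − Li(x) ≈ -20.27.

Direct count of primes ≤ 11085 gives π(11085) = 1343. Numerical evaluation of the logarithmic integral gives Li(11085) ≈ 1363.27. The difference π(x) − Li(x) ≈ -20.27 is typically negative for small/moderate x (Li(x) overestimates), though Littlewood's theorem shows this sign changes infinitely often.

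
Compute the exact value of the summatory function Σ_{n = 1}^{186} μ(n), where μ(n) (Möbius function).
Σ_{n ≤ 186} μ(n) = -4

Compute μ(n) for each 1 ≤ n ≤ 186: μ(1) = 1, μ(2) = -1, μ(3) = -1, μ(4) = 0, μ(5) = -1, μ(6) = 1, μ(7) = -1, μ(8) = 0, μ(9) = 0, μ(10) = 1, μ(11) = -1, μ(12) = 0, μ(13) = -1, μ(14) = 1, μ(15) = 1, μ(16) = 0, μ(17) = -1, μ(18) = 0, μ(19) = -1, μ(20) = 0, μ(21) = 1, μ(22) = 1, μ(23) = -1, μ(24) = 0, μ(25) = 0, μ(26) = 1, μ(27) = 0, μ(28) = 0, μ(29) = -1, μ(30) = -1, μ(31) = -1, μ(32) = 0, μ(33) = 1, μ(34) = 1, μ(35) = 1, μ(36) = 0, μ(37) = -1, μ(38) = 1, μ(39) = 1, μ(40) = 0, μ(41) = -1, μ(42) = -1, μ(43) = -1, μ(44) = 0, μ(45) = 0, μ(46) = 1, μ(47) = -1, μ(48) = 0, μ(49) = 0, μ(50) = 0, μ(51) = 1, μ(52) = 0, μ(53) = -1, μ(54) = 0, μ(55) = 1, μ(56) = 0, μ(57) = 1, μ(58) = 1, μ(59) = -1, μ(60) = 0, μ(61) = -1, μ(62) = 1, μ(63) = 0, μ(64) = 0, μ(65) = 1, μ(66) = -1, μ(67) = -1, μ(68) = 0, μ(69) = 1, μ(70) = -1, μ(71) = -1, μ(72) = 0, μ(73) = -1, μ(74) = 1, μ(75) = 0, μ(76) = 0, μ(77) = 1, μ(78) = -1, μ(79) = -1, μ(80) = 0, μ(81) = 0, μ(82) = 1, μ(83) = -1, μ(84) = 0, μ(85) = 1, μ(86) = 1, μ(87) = 1, μ(88) = 0, μ(89) = -1, μ(90) = 0, μ(91) = 1, μ(92) = 0, μ(93) = 1, μ(94) = 1, μ(95) = 1, μ(96) = 0, μ(97) = -1, μ(98) = 0, μ(99) = 0, μ(100) = 0, μ(101) = -1, μ(102) = -1, μ(103) = -1, μ(104) = 0, μ(105) = -1, μ(106) = 1, μ(107) = -1, μ(108) = 0, μ(109) = -1, μ(110) = -1, μ(111) = 1, μ(112) = 0, μ(113) = -1, μ(114) = -1, μ(115) = 1, μ(116) = 0, μ(117) = 0, μ(118) = 1, μ(119) = 1, μ(120) = 0, μ(121) = 0, μ(122) = 1, μ(123) = 1, μ(124) = 0, μ(125) = 0, μ(126) = 0, μ(127) = -1, μ(128) = 0, μ(129) = 1, μ(130) = -1, μ(131) = -1, μ(132) = 0, μ(133) = 1, μ(134) = 1, μ(135) = 0, μ(136) = 0, μ(137) = -1, μ(138) = -1, μ(139) = -1, μ(140) = 0, μ(141) = 1, μ(142) = 1, μ(143) = 1, μ(144) = 0, μ(145) = 1, μ(146) = 1, μ(147) = 0, μ(148) = 0, μ(149) = -1, μ(150) = 0, μ(151) = -1, μ(152) = 0, μ(153) = 0, μ(154) = -1, μ(155) = 1, μ(156) = 0, μ(157) = -1, μ(158) = 1, μ(159) = 1, μ(160) = 0, μ(161) = 1, μ(162) = 0, μ(163) = -1, μ(164) = 0, μ(165) = -1, μ(166) = 1, μ(167) = -1, μ(168) = 0, μ(169) = 0, μ(170) = -1, μ(171) = 0, μ(172) = 0, μ(173) = -1, μ(174) = -1, μ(175) = 0, μ(176) = 0, μ(177) = 1, μ(178) = 1, μ(179) = -1, μ(180) = 0, μ(181) = -1, μ(182) = -1, μ(183) = 1, μ(184) = 0, μ(185) = 1, μ(186) = -1. Summing all 186 values: -4. (Mertens function M(x) = Σ_{n ≤ x} μ(n); on average M(x) should be small (PNT ⟺ M(x) = o(x)).)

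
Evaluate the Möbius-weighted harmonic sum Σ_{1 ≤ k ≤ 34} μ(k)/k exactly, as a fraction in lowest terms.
Σ μ(k)/k = -302679716/100280245065

Values of μ(k) for 1 ≤ k ≤ 34: μ(1) = 1, μ(2) = -1, μ(3) = -1, μ(5) = -1, μ(6) = 1, μ(7) = -1, μ(10) = 1, μ(11) = -1, μ(13) = -1, μ(14) = 1, μ(15) = 1, μ(17) = -1, μ(19) = -1, μ(21) = 1, μ(22) = 1, μ(23) = -1, μ(26) = 1, μ(29) = -1, μ(30) = -1, μ(31) = -1, μ(33) = 1, μ(34) = 1, with μ = 0 on non-squarefree integers. Summing μ(k)/k for k where μ(k) ≠ 0 gives -302679716/100280245065 ≈ -0.0030. (PNT ⟺ this sum → 0 as n → ∞.)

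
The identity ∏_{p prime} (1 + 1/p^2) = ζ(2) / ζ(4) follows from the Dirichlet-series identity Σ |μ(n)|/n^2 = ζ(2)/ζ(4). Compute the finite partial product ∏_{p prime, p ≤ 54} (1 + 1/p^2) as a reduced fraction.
∏ = 5396954168104720000000000/3563579332076505044832837

The primes p ≤ 54 are [2, 3, 5, 7, 11, 13, 17, 19, 23, 29, 31, 37, 41, 43, 47, 53]. For each, (1 + 1/p^2) = (p^2 + 1)/p^2. Multiplying these fractions over p ∈ [2, 3, 5, 7, 11, 13, 17, 19, 23, 29, 31, 37, 41, 43, 47, 53] gives 5396954168104720000000000/3563579332076505044832837. (In the limit P → ∞ this tends to ζ(2)/ζ(4).)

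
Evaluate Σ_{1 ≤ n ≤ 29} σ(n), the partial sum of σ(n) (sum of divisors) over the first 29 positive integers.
Σ_{n ≤ 29} σ(n) = 690

Compute σ(n) for each 1 ≤ n ≤ 29: σ(1) = 1, σ(2) = 3, σ(3) = 4, σ(4) = 7, σ(5) = 6, σ(6) = 12, σ(7) = 8, σ(8) = 15, σ(9) = 13, σ(10) = 18, σ(11) = 12, σ(12) = 28, σ(13) = 14, σ(14) = 24, σ(15) = 24, σ(16) = 31, σ(17) = 18, σ(18) = 39, σ(19) = 20, σ(20) = 42, σ(21) = 32, σ(22) = 36, σ(23) = 24, σ(24) = 60, σ(25) = 31, σ(26) = 42, σ(27) = 40, σ(28) = 56, σ(29) = 30. Summing all 29 values: 690. (Average order: Σ_{n ≤ x} σ(n) ~ (π²/12) x². For x = 29, (π²/12)·29² ≈ 691.69.)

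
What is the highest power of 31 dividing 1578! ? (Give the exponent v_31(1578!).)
v_31(1578!) = 51

Legendre's formula: v_p(n!) = Σ_{k ≥ 1} ⌊n / p^k⌋. For p = 31, n = 1578, the terms are:
  ⌊1578/31^1⌋ = ⌊1578/31⌋ = 50
  ⌊1578/31^2⌋ = ⌊1578/961⌋ = 1
(the next term ⌊1578/31^3⌋ = 0, terminating the sum). Summing: v_31(1578!) = 50 + 1 = 51.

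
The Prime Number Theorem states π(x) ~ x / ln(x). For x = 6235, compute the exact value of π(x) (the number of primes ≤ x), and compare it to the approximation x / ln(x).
π(6235) = 811;  x/ln(x) ≈ 713.56;  relative error ≈ 12.02%.

Directly count primes up to 6235: π(6235) = 811. The PNT approximation gives 6235/ln(6235) ≈ 6235/8.73793 ≈ 713.56. Relative error (π(x) − x/ln(x)) / π(x) ≈ 12.02%; the approximation is known to undercount slightly (Li(x) is a better estimate).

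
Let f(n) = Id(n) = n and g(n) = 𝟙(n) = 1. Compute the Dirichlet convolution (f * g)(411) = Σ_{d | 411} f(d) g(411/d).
(Id * 𝟙)(411) = 552

Divisors of 411: [1, 3, 137, 411]. For each d | 411:
  d = 1: Id(1) · 𝟙(411/1) = 1 · 1 = 1
  d = 3: Id(3) · 𝟙(411/3) = 3 · 1 = 3
  d = 137: Id(137) · 𝟙(411/137) = 137 · 1 = 137
  d = 411: Id(411) · 𝟙(411/411) = 411 · 1 = 411
Summing: (Id * 𝟙)(411) = 1 + 3 + 137 + 411 = 552.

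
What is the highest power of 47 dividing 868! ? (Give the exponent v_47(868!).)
v_47(868!) = 18

Legendre's formula: v_p(n!) = Σ_{k ≥ 1} ⌊n / p^k⌋. For p = 47, n = 868, the terms are:
  ⌊868/47^1⌋ = ⌊868/47⌋ = 18
(the next term ⌊868/47^2⌋ = 0, terminating the sum). Summing: v_47(868!) = 18 = 18.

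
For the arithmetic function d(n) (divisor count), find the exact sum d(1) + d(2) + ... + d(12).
Σ_{n ≤ 12} d(n) = 35

Compute d(n) for each 1 ≤ n ≤ 12: d(1) = 1, d(2) = 2, d(3) = 2, d(4) = 3, d(5) = 2, d(6) = 4, d(7) = 2, d(8) = 4, d(9) = 3, d(10) = 4, d(11) = 2, d(12) = 6. Summing all 12 values: 35. (Dirichlet's divisor formula: Σ_{n ≤ x} d(n) = x ln(x) + (2γ − 1) x + O(√x). For x = 12, the asymptotic estimate is ≈ 31.67.)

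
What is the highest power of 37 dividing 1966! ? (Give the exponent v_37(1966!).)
v_37(1966!) = 54

Legendre's formula: v_p(n!) = Σ_{k ≥ 1} ⌊n / p^k⌋. For p = 37, n = 1966, the terms are:
  ⌊1966/37^1⌋ = ⌊1966/37⌋ = 53
  ⌊1966/37^2⌋ = ⌊1966/1369⌋ = 1
(the next term ⌊1966/37^3⌋ = 0, terminating the sum). Summing: v_37(1966!) = 53 + 1 = 54.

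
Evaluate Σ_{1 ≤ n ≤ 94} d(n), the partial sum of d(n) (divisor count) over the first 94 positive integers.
Σ_{n ≤ 94} d(n) = 443

Compute d(n) for each 1 ≤ n ≤ 94: d(1) = 1, d(2) = 2, d(3) = 2, d(4) = 3, d(5) = 2, d(6) = 4, d(7) = 2, d(8) = 4, d(9) = 3, d(10) = 4, d(11) = 2, d(12) = 6, d(13) = 2, d(14) = 4, d(15) = 4, d(16) = 5, d(17) = 2, d(18) = 6, d(19) = 2, d(20) = 6, d(21) = 4, d(22) = 4, d(23) = 2, d(24) = 8, d(25) = 3, d(26) = 4, d(27) = 4, d(28) = 6, d(29) = 2, d(30) = 8, d(31) = 2, d(32) = 6, d(33) = 4, d(34) = 4, d(35) = 4, d(36) = 9, d(37) = 2, d(38) = 4, d(39) = 4, d(40) = 8, d(41) = 2, d(42) = 8, d(43) = 2, d(44) = 6, d(45) = 6, d(46) = 4, d(47) = 2, d(48) = 10, d(49) = 3, d(50) = 6, d(51) = 4, d(52) = 6, d(53) = 2, d(54) = 8, d(55) = 4, d(56) = 8, d(57) = 4, d(58) = 4, d(59) = 2, d(60) = 12, d(61) = 2, d(62) = 4, d(63) = 6, d(64) = 7, d(65) = 4, d(66) = 8, d(67) = 2, d(68) = 6, d(69) = 4, d(70) = 8, d(71) = 2, d(72) = 12, d(73) = 2, d(74) = 4, d(75) = 6, d(76) = 6, d(77) = 4, d(78) = 8, d(79) = 2, d(80) = 10, d(81) = 5, d(82) = 4, d(83) = 2, d(84) = 12, d(85) = 4, d(86) = 4, d(87) = 4, d(88) = 8, d(89) = 2, d(90) = 12, d(91) = 4, d(92) = 6, d(93) = 4, d(94) = 4. Summing all 94 values: 443. (Dirichlet's divisor formula: Σ_{n ≤ x} d(n) = x ln(x) + (2γ − 1) x + O(√x). For x = 94, the asymptotic estimate is ≈ 441.59.)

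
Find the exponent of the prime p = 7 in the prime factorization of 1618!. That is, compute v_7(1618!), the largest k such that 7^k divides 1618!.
v_7(1618!) = 268

Legendre's formula: v_p(n!) = Σ_{k ≥ 1} ⌊n / p^k⌋. For p = 7, n = 1618, the terms are:
  ⌊1618/7^1⌋ = ⌊1618/7⌋ = 231
  ⌊1618/7^2⌋ = ⌊1618/49⌋ = 33
  ⌊1618/7^3⌋ = ⌊1618/343⌋ = 4
(the next term ⌊1618/7^4⌋ = 0, terminating the sum). Summing: v_7(1618!) = 231 + 33 + 4 = 268.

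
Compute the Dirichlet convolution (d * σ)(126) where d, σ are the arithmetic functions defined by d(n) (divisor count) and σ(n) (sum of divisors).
(d * σ)(126) = 1200

Divisors of 126: [1, 2, 3, 6, 7, 9, 14, 18, 21, 42, 63, 126]. For each d | 126:
  d = 1: d(1) · σ(126/1) = 1 · 312 = 312
  d = 2: d(2) · σ(126/2) = 2 · 104 = 208
  d = 3: d(3) · σ(126/3) = 2 · 96 = 192
  d = 6: d(6) · σ(126/6) = 4 · 32 = 128
  d = 7: d(7) · σ(126/7) = 2 · 39 = 78
  d = 9: d(9) · σ(126/9) = 3 · 24 = 72
  d = 14: d(14) · σ(126/14) = 4 · 13 = 52
  d = 18: d(18) · σ(126/18) = 6 · 8 = 48
  d = 21: d(21) · σ(126/21) = 4 · 12 = 48
  d = 42: d(42) · σ(126/42) = 8 · 4 = 32
  d = 63: d(63) · σ(126/63) = 6 · 3 = 18
  d = 126: d(126) · σ(126/126) = 12 · 1 = 12
Summing: (d * σ)(126) = 312 + 208 + 192 + 128 + 78 + 72 + 52 + 48 + 48 + 32 + 18 + 12 = 1200.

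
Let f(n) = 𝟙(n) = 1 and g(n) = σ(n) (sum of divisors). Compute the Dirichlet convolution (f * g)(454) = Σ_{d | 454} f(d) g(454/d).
(𝟙 * σ)(454) = 916

Divisors of 454: [1, 2, 227, 454]. For each d | 454:
  d = 1: 𝟙(1) · σ(454/1) = 1 · 684 = 684
  d = 2: 𝟙(2) · σ(454/2) = 1 · 228 = 228
  d = 227: 𝟙(227) · σ(454/227) = 1 · 3 = 3
  d = 454: 𝟙(454) · σ(454/454) = 1 · 1 = 1
Summing: (𝟙 * σ)(454) = 684 + 228 + 3 + 1 = 916.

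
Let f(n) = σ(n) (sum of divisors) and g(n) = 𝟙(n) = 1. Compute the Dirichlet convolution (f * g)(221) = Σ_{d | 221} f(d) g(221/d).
(σ * 𝟙)(221) = 285

Divisors of 221: [1, 13, 17, 221]. For each d | 221:
  d = 1: σ(1) · 𝟙(221/1) = 1 · 1 = 1
  d = 13: σ(13) · 𝟙(221/13) = 14 · 1 = 14
  d = 17: σ(17) · 𝟙(221/17) = 18 · 1 = 18
  d = 221: σ(221) · 𝟙(221/221) = 252 · 1 = 252
Summing: (σ * 𝟙)(221) = 1 + 14 + 18 + 252 = 285.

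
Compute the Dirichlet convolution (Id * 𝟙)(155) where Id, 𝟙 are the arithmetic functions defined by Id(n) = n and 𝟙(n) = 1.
(Id * 𝟙)(155) = 192

Divisors of 155: [1, 5, 31, 155]. For each d | 155:
  d = 1: Id(1) · 𝟙(155/1) = 1 · 1 = 1
  d = 5: Id(5) · 𝟙(155/5) = 5 · 1 = 5
  d = 31: Id(31) · 𝟙(155/31) = 31 · 1 = 31
  d = 155: Id(155) · 𝟙(155/155) = 155 · 1 = 155
Summing: (Id * 𝟙)(155) = 1 + 5 + 31 + 155 = 192.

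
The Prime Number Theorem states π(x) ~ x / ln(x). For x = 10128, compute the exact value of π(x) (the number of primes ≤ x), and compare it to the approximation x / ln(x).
π(10128) = 1242;  x/ln(x) ≈ 1098.12;  relative error ≈ 11.58%.

Directly count primes up to 10128: π(10128) = 1242. The PNT approximation gives 10128/ln(10128) ≈ 10128/9.22306 ≈ 1098.12. Relative error (π(x) − x/ln(x)) / π(x) ≈ 11.58%; the approximation is known to undercount slightly (Li(x) is a better estimate).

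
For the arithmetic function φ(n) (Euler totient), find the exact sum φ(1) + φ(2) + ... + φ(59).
Σ_{n ≤ 59} φ(n) = 1086

Compute φ(n) for each 1 ≤ n ≤ 59: φ(1) = 1, φ(2) = 1, φ(3) = 2, φ(4) = 2, φ(5) = 4, φ(6) = 2, φ(7) = 6, φ(8) = 4, φ(9) = 6, φ(10) = 4, φ(11) = 10, φ(12) = 4, φ(13) = 12, φ(14) = 6, φ(15) = 8, φ(16) = 8, φ(17) = 16, φ(18) = 6, φ(19) = 18, φ(20) = 8, φ(21) = 12, φ(22) = 10, φ(23) = 22, φ(24) = 8, φ(25) = 20, φ(26) = 12, φ(27) = 18, φ(28) = 12, φ(29) = 28, φ(30) = 8, φ(31) = 30, φ(32) = 16, φ(33) = 20, φ(34) = 16, φ(35) = 24, φ(36) = 12, φ(37) = 36, φ(38) = 18, φ(39) = 24, φ(40) = 16, φ(41) = 40, φ(42) = 12, φ(43) = 42, φ(44) = 20, φ(45) = 24, φ(46) = 22, φ(47) = 46, φ(48) = 16, φ(49) = 42, φ(50) = 20, φ(51) = 32, φ(52) = 24, φ(53) = 52, φ(54) = 18, φ(55) = 40, φ(56) = 24, φ(57) = 36, φ(58) = 28, φ(59) = 58. Summing all 59 values: 1086. (Average order: Σ_{n ≤ x} φ(n) ~ (3/π²) x². For x = 59, (3/π²)·59² ≈ 1058.10.)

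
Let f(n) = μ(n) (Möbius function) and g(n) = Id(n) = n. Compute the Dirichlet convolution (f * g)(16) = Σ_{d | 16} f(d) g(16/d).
(μ * Id)(16) = 8

Divisors of 16: [1, 2, 4, 8, 16]. For each d | 16:
  d = 1: μ(1) · Id(16/1) = 1 · 16 = 16
  d = 2: μ(2) · Id(16/2) = -1 · 8 = -8
  d = 4: μ(4) · Id(16/4) = 0 · 4 = 0
  d = 8: μ(8) · Id(16/8) = 0 · 2 = 0
  d = 16: μ(16) · Id(16/16) = 0 · 1 = 0
Summing: (μ * Id)(16) = 16 + -8 + 0 + 0 + 0 = 8.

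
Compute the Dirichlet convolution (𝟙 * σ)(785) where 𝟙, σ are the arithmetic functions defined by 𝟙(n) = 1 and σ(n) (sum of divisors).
(𝟙 * σ)(785) = 1113

Divisors of 785: [1, 5, 157, 785]. For each d | 785:
  d = 1: 𝟙(1) · σ(785/1) = 1 · 948 = 948
  d = 5: 𝟙(5) · σ(785/5) = 1 · 158 = 158
  d = 157: 𝟙(157) · σ(785/157) = 1 · 6 = 6
  d = 785: 𝟙(785) · σ(785/785) = 1 · 1 = 1
Summing: (𝟙 * σ)(785) = 948 + 158 + 6 + 1 = 1113.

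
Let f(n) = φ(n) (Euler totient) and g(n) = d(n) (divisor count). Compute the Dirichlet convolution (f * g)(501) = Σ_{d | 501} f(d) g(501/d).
(φ * d)(501) = 672

Divisors of 501: [1, 3, 167, 501]. For each d | 501:
  d = 1: φ(1) · d(501/1) = 1 · 4 = 4
  d = 3: φ(3) · d(501/3) = 2 · 2 = 4
  d = 167: φ(167) · d(501/167) = 166 · 2 = 332
  d = 501: φ(501) · d(501/501) = 332 · 1 = 332
Summing: (φ * d)(501) = 4 + 4 + 332 + 332 = 672.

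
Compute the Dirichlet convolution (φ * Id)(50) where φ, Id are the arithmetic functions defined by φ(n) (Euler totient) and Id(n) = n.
(φ * Id)(50) = 195

Divisors of 50: [1, 2, 5, 10, 25, 50]. For each d | 50:
  d = 1: φ(1) · Id(50/1) = 1 · 50 = 50
  d = 2: φ(2) · Id(50/2) = 1 · 25 = 25
  d = 5: φ(5) · Id(50/5) = 4 · 10 = 40
  d = 10: φ(10) · Id(50/10) = 4 · 5 = 20
  d = 25: φ(25) · Id(50/25) = 20 · 2 = 40
  d = 50: φ(50) · Id(50/50) = 20 · 1 = 20
Summing: (φ * Id)(50) = 50 + 25 + 40 + 20 + 40 + 20 = 195.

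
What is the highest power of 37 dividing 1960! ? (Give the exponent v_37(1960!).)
v_37(1960!) = 53

Legendre's formula: v_p(n!) = Σ_{k ≥ 1} ⌊n / p^k⌋. For p = 37, n = 1960, the terms are:
  ⌊1960/37^1⌋ = ⌊1960/37⌋ = 52
  ⌊1960/37^2⌋ = ⌊1960/1369⌋ = 1
(the next term ⌊1960/37^3⌋ = 0, terminating the sum). Summing: v_37(1960!) = 52 + 1 = 53.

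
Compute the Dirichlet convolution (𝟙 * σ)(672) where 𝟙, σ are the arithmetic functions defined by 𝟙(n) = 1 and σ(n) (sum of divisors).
(𝟙 * σ)(672) = 5400

Divisors of 672: [1, 2, 3, 4, 6, 7, 8, 12, 14, 16, 21, 24, 28, 32, 42, 48, 56, 84, 96, 112, 168, 224, 336, 672]. For each d | 672:
  d = 1: 𝟙(1) · σ(672/1) = 1 · 2016 = 2016
  d = 2: 𝟙(2) · σ(672/2) = 1 · 992 = 992
  d = 3: 𝟙(3) · σ(672/3) = 1 · 504 = 504
  d = 4: 𝟙(4) · σ(672/4) = 1 · 480 = 480
  d = 6: 𝟙(6) · σ(672/6) = 1 · 248 = 248
  d = 7: 𝟙(7) · σ(672/7) = 1 · 252 = 252
  d = 8: 𝟙(8) · σ(672/8) = 1 · 224 = 224
  d = 12: 𝟙(12) · σ(672/12) = 1 · 120 = 120
  d = 14: 𝟙(14) · σ(672/14) = 1 · 124 = 124
  d = 16: 𝟙(16) · σ(672/16) = 1 · 96 = 96
  d = 21: 𝟙(21) · σ(672/21) = 1 · 63 = 63
  d = 24: 𝟙(24) · σ(672/24) = 1 · 56 = 56
  d = 28: 𝟙(28) · σ(672/28) = 1 · 60 = 60
  d = 32: 𝟙(32) · σ(672/32) = 1 · 32 = 32
  d = 42: 𝟙(42) · σ(672/42) = 1 · 31 = 31
  d = 48: 𝟙(48) · σ(672/48) = 1 · 24 = 24
  d = 56: 𝟙(56) · σ(672/56) = 1 · 28 = 28
  d = 84: 𝟙(84) · σ(672/84) = 1 · 15 = 15
  d = 96: 𝟙(96) · σ(672/96) = 1 · 8 = 8
  d = 112: 𝟙(112) · σ(672/112) = 1 · 12 = 12
  d = 168: 𝟙(168) · σ(672/168) = 1 · 7 = 7
  d = 224: 𝟙(224) · σ(672/224) = 1 · 4 = 4
  d = 336: 𝟙(336) · σ(672/336) = 1 · 3 = 3
  d = 672: 𝟙(672) · σ(672/672) = 1 · 1 = 1
Summing: (𝟙 * σ)(672) = 2016 + 992 + 504 + 480 + 248 + 252 + 224 + 120 + 124 + 96 + 63 + 56 + 60 + 32 + 31 + 24 + 28 + 15 + 8 + 12 + 7 + 4 + 3 + 1 = 5400.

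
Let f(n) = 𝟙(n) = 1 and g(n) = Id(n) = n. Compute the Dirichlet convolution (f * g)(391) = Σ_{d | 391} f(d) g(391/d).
(𝟙 * Id)(391) = 432

Divisors of 391: [1, 17, 23, 391]. For each d | 391:
  d = 1: 𝟙(1) · Id(391/1) = 1 · 391 = 391
  d = 17: 𝟙(17) · Id(391/17) = 1 · 23 = 23
  d = 23: 𝟙(23) · Id(391/23) = 1 · 17 = 17
  d = 391: 𝟙(391) · Id(391/391) = 1 · 1 = 1
Summing: (𝟙 * Id)(391) = 391 + 23 + 17 + 1 = 432.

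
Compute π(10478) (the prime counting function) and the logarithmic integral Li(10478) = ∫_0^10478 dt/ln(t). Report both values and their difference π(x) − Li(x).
π(10478) = 1282;  Li(10478) ≈ 1297.90;  π(x) − Li(x) ≈ -15.90.

Direct count of primes ≤ 10478 gives π(10478) = 1282. Numerical evaluation of the logarithmic integral gives Li(10478) ≈ 1297.90. The difference π(x) − Li(x) ≈ -15.90 is typically negative for small/moderate x (Li(x) overestimates), though Littlewood's theorem shows this sign changes infinitely often.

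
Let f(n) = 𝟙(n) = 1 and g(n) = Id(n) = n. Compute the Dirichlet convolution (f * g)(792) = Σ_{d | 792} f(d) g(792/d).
(𝟙 * Id)(792) = 2340

Divisors of 792: [1, 2, 3, 4, 6, 8, 9, 11, 12, 18, 22, 24, 33, 36, 44, 66, 72, 88, 99, 132, 198, 264, 396, 792]. For each d | 792:
  d = 1: 𝟙(1) · Id(792/1) = 1 · 792 = 792
  d = 2: 𝟙(2) · Id(792/2) = 1 · 396 = 396
  d = 3: 𝟙(3) · Id(792/3) = 1 · 264 = 264
  d = 4: 𝟙(4) · Id(792/4) = 1 · 198 = 198
  d = 6: 𝟙(6) · Id(792/6) = 1 · 132 = 132
  d = 8: 𝟙(8) · Id(792/8) = 1 · 99 = 99
  d = 9: 𝟙(9) · Id(792/9) = 1 · 88 = 88
  d = 11: 𝟙(11) · Id(792/11) = 1 · 72 = 72
  d = 12: 𝟙(12) · Id(792/12) = 1 · 66 = 66
  d = 18: 𝟙(18) · Id(792/18) = 1 · 44 = 44
  d = 22: 𝟙(22) · Id(792/22) = 1 · 36 = 36
  d = 24: 𝟙(24) · Id(792/24) = 1 · 33 = 33
  d = 33: 𝟙(33) · Id(792/33) = 1 · 24 = 24
  d = 36: 𝟙(36) · Id(792/36) = 1 · 22 = 22
  d = 44: 𝟙(44) · Id(792/44) = 1 · 18 = 18
  d = 66: 𝟙(66) · Id(792/66) = 1 · 12 = 12
  d = 72: 𝟙(72) · Id(792/72) = 1 · 11 = 11
  d = 88: 𝟙(88) · Id(792/88) = 1 · 9 = 9
  d = 99: 𝟙(99) · Id(792/99) = 1 · 8 = 8
  d = 132: 𝟙(132) · Id(792/132) = 1 · 6 = 6
  d = 198: 𝟙(198) · Id(792/198) = 1 · 4 = 4
  d = 264: 𝟙(264) · Id(792/264) = 1 · 3 = 3
  d = 396: 𝟙(396) · Id(792/396) = 1 · 2 = 2
  d = 792: 𝟙(792) · Id(792/792) = 1 · 1 = 1
Summing: (𝟙 * Id)(792) = 792 + 396 + 264 + 198 + 132 + 99 + 88 + 72 + 66 + 44 + 36 + 33 + 24 + 22 + 18 + 12 + 11 + 9 + 8 + 6 + 4 + 3 + 2 + 1 = 2340.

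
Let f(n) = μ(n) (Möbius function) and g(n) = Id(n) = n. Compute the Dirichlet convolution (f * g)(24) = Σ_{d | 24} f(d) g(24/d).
(μ * Id)(24) = 8

Divisors of 24: [1, 2, 3, 4, 6, 8, 12, 24]. For each d | 24:
  d = 1: μ(1) · Id(24/1) = 1 · 24 = 24
  d = 2: μ(2) · Id(24/2) = -1 · 12 = -12
  d = 3: μ(3) · Id(24/3) = -1 · 8 = -8
  d = 4: μ(4) · Id(24/4) = 0 · 6 = 0
  d = 6: μ(6) · Id(24/6) = 1 · 4 = 4
  d = 8: μ(8) · Id(24/8) = 0 · 3 = 0
  d = 12: μ(12) · Id(24/12) = 0 · 2 = 0
  d = 24: μ(24) · Id(24/24) = 0 · 1 = 0
Summing: (μ * Id)(24) = 24 + -12 + -8 + 0 + 4 + 0 + 0 + 0 = 8.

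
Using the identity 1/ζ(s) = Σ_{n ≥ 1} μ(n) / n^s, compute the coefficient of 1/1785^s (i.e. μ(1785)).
μ(1785) = 1

Factor n = 1785 = 3 · 5 · 7 · 17. μ(n) = 0 if any exponent ≥ 2 (not squarefree); otherwise μ(n) = (−1)^{ω(n)} where ω(n) is the number of distinct prime factors. Applying: μ(1785) = 1.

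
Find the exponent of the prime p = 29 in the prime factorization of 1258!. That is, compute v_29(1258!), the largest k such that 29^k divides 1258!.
v_29(1258!) = 44

Legendre's formula: v_p(n!) = Σ_{k ≥ 1} ⌊n / p^k⌋. For p = 29, n = 1258, the terms are:
  ⌊1258/29^1⌋ = ⌊1258/29⌋ = 43
  ⌊1258/29^2⌋ = ⌊1258/841⌋ = 1
(the next term ⌊1258/29^3⌋ = 0, terminating the sum). Summing: v_29(1258!) = 43 + 1 = 44.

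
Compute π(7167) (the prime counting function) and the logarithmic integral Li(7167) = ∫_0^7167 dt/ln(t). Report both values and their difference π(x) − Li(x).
π(7167) = 916;  Li(7167) ≈ 933.17;  π(x) − Li(x) ≈ -17.17.

Direct count of primes ≤ 7167 gives π(7167) = 916. Numerical evaluation of the logarithmic integral gives Li(7167) ≈ 933.17. The difference π(x) − Li(x) ≈ -17.17 is typically negative for small/moderate x (Li(x) overestimates), though Littlewood's theorem shows this sign changes infinitely often.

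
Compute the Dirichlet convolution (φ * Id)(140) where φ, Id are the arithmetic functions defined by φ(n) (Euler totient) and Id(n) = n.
(φ * Id)(140) = 936

Divisors of 140: [1, 2, 4, 5, 7, 10, 14, 20, 28, 35, 70, 140]. For each d | 140:
  d = 1: φ(1) · Id(140/1) = 1 · 140 = 140
  d = 2: φ(2) · Id(140/2) = 1 · 70 = 70
  d = 4: φ(4) · Id(140/4) = 2 · 35 = 70
  d = 5: φ(5) · Id(140/5) = 4 · 28 = 112
  d = 7: φ(7) · Id(140/7) = 6 · 20 = 120
  d = 10: φ(10) · Id(140/10) = 4 · 14 = 56
  d = 14: φ(14) · Id(140/14) = 6 · 10 = 60
  d = 20: φ(20) · Id(140/20) = 8 · 7 = 56
  d = 28: φ(28) · Id(140/28) = 12 · 5 = 60
  d = 35: φ(35) · Id(140/35) = 24 · 4 = 96
  d = 70: φ(70) · Id(140/70) = 24 · 2 = 48
  d = 140: φ(140) · Id(140/140) = 48 · 1 = 48
Summing: (φ * Id)(140) = 140 + 70 + 70 + 112 + 120 + 56 + 60 + 56 + 60 + 96 + 48 + 48 = 936.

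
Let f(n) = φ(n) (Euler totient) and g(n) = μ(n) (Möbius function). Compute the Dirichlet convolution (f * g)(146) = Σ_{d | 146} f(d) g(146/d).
(φ * μ)(146) = 0

Divisors of 146: [1, 2, 73, 146]. For each d | 146:
  d = 1: φ(1) · μ(146/1) = 1 · 1 = 1
  d = 2: φ(2) · μ(146/2) = 1 · -1 = -1
  d = 73: φ(73) · μ(146/73) = 72 · -1 = -72
  d = 146: φ(146) · μ(146/146) = 72 · 1 = 72
Summing: (φ * μ)(146) = 1 + -1 + -72 + 72 = 0.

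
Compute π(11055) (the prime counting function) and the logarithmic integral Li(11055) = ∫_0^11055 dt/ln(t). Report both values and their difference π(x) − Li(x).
π(11055) = 1338;  Li(11055) ≈ 1360.05;  π(x) − Li(x) ≈ -22.05.

Direct count of primes ≤ 11055 gives π(11055) = 1338. Numerical evaluation of the logarithmic integral gives Li(11055) ≈ 1360.05. The difference π(x) − Li(x) ≈ -22.05 is typically negative for small/moderate x (Li(x) overestimates), though Littlewood's theorem shows this sign changes infinitely often.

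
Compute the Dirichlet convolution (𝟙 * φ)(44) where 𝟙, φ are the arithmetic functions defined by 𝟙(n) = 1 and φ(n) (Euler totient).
(𝟙 * φ)(44) = 44

Divisors of 44: [1, 2, 4, 11, 22, 44]. For each d | 44:
  d = 1: 𝟙(1) · φ(44/1) = 1 · 20 = 20
  d = 2: 𝟙(2) · φ(44/2) = 1 · 10 = 10
  d = 4: 𝟙(4) · φ(44/4) = 1 · 10 = 10
  d = 11: 𝟙(11) · φ(44/11) = 1 · 2 = 2
  d = 22: 𝟙(22) · φ(44/22) = 1 · 1 = 1
  d = 44: 𝟙(44) · φ(44/44) = 1 · 1 = 1
Summing: (𝟙 * φ)(44) = 20 + 10 + 10 + 2 + 1 + 1 = 44.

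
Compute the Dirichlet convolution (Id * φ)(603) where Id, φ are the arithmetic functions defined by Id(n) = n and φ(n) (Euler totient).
(Id * φ)(603) = 2793

Divisors of 603: [1, 3, 9, 67, 201, 603]. For each d | 603:
  d = 1: Id(1) · φ(603/1) = 1 · 396 = 396
  d = 3: Id(3) · φ(603/3) = 3 · 132 = 396
  d = 9: Id(9) · φ(603/9) = 9 · 66 = 594
  d = 67: Id(67) · φ(603/67) = 67 · 6 = 402
  d = 201: Id(201) · φ(603/201) = 201 · 2 = 402
  d = 603: Id(603) · φ(603/603) = 603 · 1 = 603
Summing: (Id * φ)(603) = 396 + 396 + 594 + 402 + 402 + 603 = 2793.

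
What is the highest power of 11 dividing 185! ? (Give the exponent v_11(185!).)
v_11(185!) = 17

Legendre's formula: v_p(n!) = Σ_{k ≥ 1} ⌊n / p^k⌋. For p = 11, n = 185, the terms are:
  ⌊185/11^1⌋ = ⌊185/11⌋ = 16
  ⌊185/11^2⌋ = ⌊185/121⌋ = 1
(the next term ⌊185/11^3⌋ = 0, terminating the sum). Summing: v_11(185!) = 16 + 1 = 17.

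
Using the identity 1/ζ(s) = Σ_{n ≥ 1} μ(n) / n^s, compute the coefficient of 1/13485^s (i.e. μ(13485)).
μ(13485) = 1

Factor n = 13485 = 3 · 5 · 29 · 31. μ(n) = 0 if any exponent ≥ 2 (not squarefree); otherwise μ(n) = (−1)^{ω(n)} where ω(n) is the number of distinct prime factors. Applying: μ(13485) = 1.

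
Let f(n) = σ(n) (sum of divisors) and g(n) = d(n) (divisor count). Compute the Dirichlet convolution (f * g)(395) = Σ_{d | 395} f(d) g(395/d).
(σ * d)(395) = 656

Divisors of 395: [1, 5, 79, 395]. For each d | 395:
  d = 1: σ(1) · d(395/1) = 1 · 4 = 4
  d = 5: σ(5) · d(395/5) = 6 · 2 = 12
  d = 79: σ(79) · d(395/79) = 80 · 2 = 160
  d = 395: σ(395) · d(395/395) = 480 · 1 = 480
Summing: (σ * d)(395) = 4 + 12 + 160 + 480 = 656.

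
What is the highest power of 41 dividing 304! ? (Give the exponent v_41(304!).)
v_41(304!) = 7

Legendre's formula: v_p(n!) = Σ_{k ≥ 1} ⌊n / p^k⌋. For p = 41, n = 304, the terms are:
  ⌊304/41^1⌋ = ⌊304/41⌋ = 7
(the next term ⌊304/41^2⌋ = 0, terminating the sum). Summing: v_41(304!) = 7 = 7.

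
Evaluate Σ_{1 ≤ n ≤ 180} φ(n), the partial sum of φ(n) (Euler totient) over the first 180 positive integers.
Σ_{n ≤ 180} φ(n) = 9880

Compute φ(n) for each 1 ≤ n ≤ 180: φ(1) = 1, φ(2) = 1, φ(3) = 2, φ(4) = 2, φ(5) = 4, φ(6) = 2, φ(7) = 6, φ(8) = 4, φ(9) = 6, φ(10) = 4, φ(11) = 10, φ(12) = 4, φ(13) = 12, φ(14) = 6, φ(15) = 8, φ(16) = 8, φ(17) = 16, φ(18) = 6, φ(19) = 18, φ(20) = 8, φ(21) = 12, φ(22) = 10, φ(23) = 22, φ(24) = 8, φ(25) = 20, φ(26) = 12, φ(27) = 18, φ(28) = 12, φ(29) = 28, φ(30) = 8, φ(31) = 30, φ(32) = 16, φ(33) = 20, φ(34) = 16, φ(35) = 24, φ(36) = 12, φ(37) = 36, φ(38) = 18, φ(39) = 24, φ(40) = 16, φ(41) = 40, φ(42) = 12, φ(43) = 42, φ(44) = 20, φ(45) = 24, φ(46) = 22, φ(47) = 46, φ(48) = 16, φ(49) = 42, φ(50) = 20, φ(51) = 32, φ(52) = 24, φ(53) = 52, φ(54) = 18, φ(55) = 40, φ(56) = 24, φ(57) = 36, φ(58) = 28, φ(59) = 58, φ(60) = 16, φ(61) = 60, φ(62) = 30, φ(63) = 36, φ(64) = 32, φ(65) = 48, φ(66) = 20, φ(67) = 66, φ(68) = 32, φ(69) = 44, φ(70) = 24, φ(71) = 70, φ(72) = 24, φ(73) = 72, φ(74) = 36, φ(75) = 40, φ(76) = 36, φ(77) = 60, φ(78) = 24, φ(79) = 78, φ(80) = 32, φ(81) = 54, φ(82) = 40, φ(83) = 82, φ(84) = 24, φ(85) = 64, φ(86) = 42, φ(87) = 56, φ(88) = 40, φ(89) = 88, φ(90) = 24, φ(91) = 72, φ(92) = 44, φ(93) = 60, φ(94) = 46, φ(95) = 72, φ(96) = 32, φ(97) = 96, φ(98) = 42, φ(99) = 60, φ(100) = 40, φ(101) = 100, φ(102) = 32, φ(103) = 102, φ(104) = 48, φ(105) = 48, φ(106) = 52, φ(107) = 106, φ(108) = 36, φ(109) = 108, φ(110) = 40, φ(111) = 72, φ(112) = 48, φ(113) = 112, φ(114) = 36, φ(115) = 88, φ(116) = 56, φ(117) = 72, φ(118) = 58, φ(119) = 96, φ(120) = 32, φ(121) = 110, φ(122) = 60, φ(123) = 80, φ(124) = 60, φ(125) = 100, φ(126) = 36, φ(127) = 126, φ(128) = 64, φ(129) = 84, φ(130) = 48, φ(131) = 130, φ(132) = 40, φ(133) = 108, φ(134) = 66, φ(135) = 72, φ(136) = 64, φ(137) = 136, φ(138) = 44, φ(139) = 138, φ(140) = 48, φ(141) = 92, φ(142) = 70, φ(143) = 120, φ(144) = 48, φ(145) = 112, φ(146) = 72, φ(147) = 84, φ(148) = 72, φ(149) = 148, φ(150) = 40, φ(151) = 150, φ(152) = 72, φ(153) = 96, φ(154) = 60, φ(155) = 120, φ(156) = 48, φ(157) = 156, φ(158) = 78, φ(159) = 104, φ(160) = 64, φ(161) = 132, φ(162) = 54, φ(163) = 162, φ(164) = 80, φ(165) = 80, φ(166) = 82, φ(167) = 166, φ(168) = 48, φ(169) = 156, φ(170) = 64, φ(171) = 108, φ(172) = 84, φ(173) = 172, φ(174) = 56, φ(175) = 120, φ(176) = 80, φ(177) = 116, φ(178) = 88, φ(179) = 178, φ(180) = 48. Summing all 180 values: 9880. (Average order: Σ_{n ≤ x} φ(n) ~ (3/π²) x². For x = 180, (3/π²)·180² ≈ 9848.42.)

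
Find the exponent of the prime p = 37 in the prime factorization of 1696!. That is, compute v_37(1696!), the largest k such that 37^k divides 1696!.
v_37(1696!) = 46

Legendre's formula: v_p(n!) = Σ_{k ≥ 1} ⌊n / p^k⌋. For p = 37, n = 1696, the terms are:
  ⌊1696/37^1⌋ = ⌊1696/37⌋ = 45
  ⌊1696/37^2⌋ = ⌊1696/1369⌋ = 1
(the next term ⌊1696/37^3⌋ = 0, terminating the sum). Summing: v_37(1696!) = 45 + 1 = 46.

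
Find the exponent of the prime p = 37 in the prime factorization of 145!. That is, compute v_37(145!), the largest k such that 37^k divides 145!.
v_37(145!) = 3

Legendre's formula: v_p(n!) = Σ_{k ≥ 1} ⌊n / p^k⌋. For p = 37, n = 145, the terms are:
  ⌊145/37^1⌋ = ⌊145/37⌋ = 3
(the next term ⌊145/37^2⌋ = 0, terminating the sum). Summing: v_37(145!) = 3 = 3.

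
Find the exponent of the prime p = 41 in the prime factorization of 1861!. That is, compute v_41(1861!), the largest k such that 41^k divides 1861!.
v_41(1861!) = 46

Legendre's formula: v_p(n!) = Σ_{k ≥ 1} ⌊n / p^k⌋. For p = 41, n = 1861, the terms are:
  ⌊1861/41^1⌋ = ⌊1861/41⌋ = 45
  ⌊1861/41^2⌋ = ⌊1861/1681⌋ = 1
(the next term ⌊1861/41^3⌋ = 0, terminating the sum). Summing: v_41(1861!) = 45 + 1 = 46.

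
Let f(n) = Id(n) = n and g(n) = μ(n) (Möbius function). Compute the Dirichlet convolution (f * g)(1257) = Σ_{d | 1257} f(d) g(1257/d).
(Id * μ)(1257) = 836

Divisors of 1257: [1, 3, 419, 1257]. For each d | 1257:
  d = 1: Id(1) · μ(1257/1) = 1 · 1 = 1
  d = 3: Id(3) · μ(1257/3) = 3 · -1 = -3
  d = 419: Id(419) · μ(1257/419) = 419 · -1 = -419
  d = 1257: Id(1257) · μ(1257/1257) = 1257 · 1 = 1257
Summing: (Id * μ)(1257) = 1 + -3 + -419 + 1257 = 836.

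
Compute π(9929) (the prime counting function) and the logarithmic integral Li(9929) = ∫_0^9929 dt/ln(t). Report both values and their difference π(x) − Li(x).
π(9929) = 1224;  Li(9929) ≈ 1238.43;  π(x) − Li(x) ≈ -14.43.

Direct count of primes ≤ 9929 gives π(9929) = 1224. Numerical evaluation of the logarithmic integral gives Li(9929) ≈ 1238.43. The difference π(x) − Li(x) ≈ -14.43 is typically negative for small/moderate x (Li(x) overestimates), though Littlewood's theorem shows this sign changes infinitely often.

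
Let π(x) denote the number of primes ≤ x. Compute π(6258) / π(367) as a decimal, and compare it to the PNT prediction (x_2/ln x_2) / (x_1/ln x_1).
π(6258)/π(367) = 813/73 ≈ 11.1370;  PNT prediction ≈ 11.5193.

π(367) = 73 and π(6258) = 813, so π(6258)/π(367) ≈ 11.1370. The PNT-predicted ratio is (6258/ln(6258)) / (367/ln(367)) ≈ 11.5193. The two agree to within a few percent, as expected.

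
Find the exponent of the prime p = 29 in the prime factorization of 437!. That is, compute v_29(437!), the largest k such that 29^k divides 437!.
v_29(437!) = 15

Legendre's formula: v_p(n!) = Σ_{k ≥ 1} ⌊n / p^k⌋. For p = 29, n = 437, the terms are:
  ⌊437/29^1⌋ = ⌊437/29⌋ = 15
(the next term ⌊437/29^2⌋ = 0, terminating the sum). Summing: v_29(437!) = 15 = 15.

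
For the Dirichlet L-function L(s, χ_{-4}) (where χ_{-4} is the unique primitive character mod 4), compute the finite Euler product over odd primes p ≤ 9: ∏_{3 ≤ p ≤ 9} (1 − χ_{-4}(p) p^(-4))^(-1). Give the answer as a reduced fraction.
∏ = 40516875/40968512

The odd primes p ≤ 9 are [3, 5, 7]. For each, χ(p) = 1 if p ≡ 1 mod 4, χ(p) = −1 if p ≡ 3 mod 4. Taking (1 − χ(p)/p^4)^(-1) = p^4/(p^4 − χ(p)): (1 − (-1)/3^4)^(-1) · (1 − (1)/5^4)^(-1) · (1 − (-1)/7^4)^(-1) = 40516875/40968512.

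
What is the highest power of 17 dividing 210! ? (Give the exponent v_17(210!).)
v_17(210!) = 12

Legendre's formula: v_p(n!) = Σ_{k ≥ 1} ⌊n / p^k⌋. For p = 17, n = 210, the terms are:
  ⌊210/17^1⌋ = ⌊210/17⌋ = 12
(the next term ⌊210/17^2⌋ = 0, terminating the sum). Summing: v_17(210!) = 12 = 12.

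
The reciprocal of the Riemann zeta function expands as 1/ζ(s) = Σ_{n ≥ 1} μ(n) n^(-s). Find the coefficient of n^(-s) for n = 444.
μ(444) = 0

Factor n = 444 = 2^2 · 3 · 37. μ(n) = 0 if any exponent ≥ 2 (not squarefree); otherwise μ(n) = (−1)^{ω(n)} where ω(n) is the number of distinct prime factors. Applying: μ(444) = 0.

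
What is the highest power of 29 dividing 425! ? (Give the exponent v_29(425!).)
v_29(425!) = 14

Legendre's formula: v_p(n!) = Σ_{k ≥ 1} ⌊n / p^k⌋. For p = 29, n = 425, the terms are:
  ⌊425/29^1⌋ = ⌊425/29⌋ = 14
(the next term ⌊425/29^2⌋ = 0, terminating the sum). Summing: v_29(425!) = 14 = 14.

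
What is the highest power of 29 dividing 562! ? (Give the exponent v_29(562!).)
v_29(562!) = 19

Legendre's formula: v_p(n!) = Σ_{k ≥ 1} ⌊n / p^k⌋. For p = 29, n = 562, the terms are:
  ⌊562/29^1⌋ = ⌊562/29⌋ = 19
(the next term ⌊562/29^2⌋ = 0, terminating the sum). Summing: v_29(562!) = 19 = 19.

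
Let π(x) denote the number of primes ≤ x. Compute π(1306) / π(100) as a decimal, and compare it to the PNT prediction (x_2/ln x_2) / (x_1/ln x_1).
π(1306)/π(100) = 213/25 ≈ 8.5200;  PNT prediction ≈ 8.3827.

π(100) = 25 and π(1306) = 213, so π(1306)/π(100) ≈ 8.5200. The PNT-predicted ratio is (1306/ln(1306)) / (100/ln(100)) ≈ 8.3827. The two agree to within a few percent, as expected.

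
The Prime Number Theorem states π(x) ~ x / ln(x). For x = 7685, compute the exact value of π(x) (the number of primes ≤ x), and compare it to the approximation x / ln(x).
π(7685) = 974;  x/ln(x) ≈ 858.94;  relative error ≈ 11.81%.

Directly count primes up to 7685: π(7685) = 974. The PNT approximation gives 7685/ln(7685) ≈ 7685/8.94703 ≈ 858.94. Relative error (π(x) − x/ln(x)) / π(x) ≈ 11.81%; the approximation is known to undercount slightly (Li(x) is a better estimate).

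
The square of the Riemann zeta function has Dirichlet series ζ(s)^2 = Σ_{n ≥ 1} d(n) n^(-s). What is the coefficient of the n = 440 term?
d(440) = 16

ζ(s)^2 = (Σ 1/m^s)(Σ 1/k^s). The coefficient of 1/n^s in the product is the number of ordered pairs (m, k) with mk = n, which equals d(n). For n = 440, divisors are [1, 2, 4, 5, 8, 10, 11, 20, 22, 40, 44, 55, 88, 110, 220, 440], so d(440) = 16.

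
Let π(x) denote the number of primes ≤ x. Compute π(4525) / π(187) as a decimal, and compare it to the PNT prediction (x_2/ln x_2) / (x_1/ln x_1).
π(4525)/π(187) = 615/42 ≈ 14.6429;  PNT prediction ≈ 15.0381.

π(187) = 42 and π(4525) = 615, so π(4525)/π(187) ≈ 14.6429. The PNT-predicted ratio is (4525/ln(4525)) / (187/ln(187)) ≈ 15.0381. The two agree to within a few percent, as expected.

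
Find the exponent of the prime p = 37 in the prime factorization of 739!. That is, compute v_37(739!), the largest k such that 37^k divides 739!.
v_37(739!) = 19

Legendre's formula: v_p(n!) = Σ_{k ≥ 1} ⌊n / p^k⌋. For p = 37, n = 739, the terms are:
  ⌊739/37^1⌋ = ⌊739/37⌋ = 19
(the next term ⌊739/37^2⌋ = 0, terminating the sum). Summing: v_37(739!) = 19 = 19.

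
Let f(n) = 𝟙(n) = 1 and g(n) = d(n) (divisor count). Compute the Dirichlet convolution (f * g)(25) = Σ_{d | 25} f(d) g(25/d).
(𝟙 * d)(25) = 6

Divisors of 25: [1, 5, 25]. For each d | 25:
  d = 1: 𝟙(1) · d(25/1) = 1 · 3 = 3
  d = 5: 𝟙(5) · d(25/5) = 1 · 2 = 2
  d = 25: 𝟙(25) · d(25/25) = 1 · 1 = 1
Summing: (𝟙 * d)(25) = 3 + 2 + 1 = 6.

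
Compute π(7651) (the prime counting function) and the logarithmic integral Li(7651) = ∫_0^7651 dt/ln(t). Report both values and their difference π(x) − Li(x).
π(7651) = 971;  Li(7651) ≈ 987.49;  π(x) − Li(x) ≈ -16.49.

Direct count of primes ≤ 7651 gives π(7651) = 971. Numerical evaluation of the logarithmic integral gives Li(7651) ≈ 987.49. The difference π(x) − Li(x) ≈ -16.49 is typically negative for small/moderate x (Li(x) overestimates), though Littlewood's theorem shows this sign changes infinitely often.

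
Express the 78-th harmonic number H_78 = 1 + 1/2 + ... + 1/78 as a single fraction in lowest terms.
H_78 = 61462860623241058403302042280303/12441066073952429195098876987200

Direct summation: H_78 = 1 + 1/2 + ... + 1/78. The least common denominator is lcm(1, ..., 78) = 410555180440430163438262940577600; over this denominator the numerator is 410555180440430163438262940577600 + 205277590220215081719131470288800 + 136851726813476721146087646859200 + 102638795110107540859565735144400 + 82111036088086032687652588115520 + 68425863406738360573043823429600 + 58650740062918594776894705796800 + 51319397555053770429782867572200 + 45617242271158907048695882286400 + 41055518044043016343826294057760 + 37323198221857287585296630961600 + 34212931703369180286521911714800 + 31581167726186935649097149275200 + 29325370031459297388447352898400 + 27370345362695344229217529371840 + 25659698777526885214891433786100 + 24150304731790009614015467092800 + 22808621135579453524347941143200 + 21608167391601587549382260030400 + 20527759022021508171913147028880 + 19550246687639531592298235265600 + 18661599110928643792648315480800 + 17850225236540441888620127851200 + 17106465851684590143260955857400 + 16422207217617206537530517623104 + 15790583863093467824548574637600 + 15205747423719635682898627428800 + 14662685015729648694223676449200 + 14157075187601040118560791054400 + 13685172681347672114608764685920 + 13243715498078392368976223889600 + 12829849388763442607445716893050 + 12441066073952429195098876987200 + 12075152365895004807007733546400 + 11730148012583718955378941159360 + 11404310567789726762173970571600 + 11096085957849463876709809204800 + 10804083695800793774691130015200 + 10527055908728978549699049758400 + 10263879511010754085956573514440 + 10013540986351955205811291233600 + 9775123343819765796149117632800 + 9547794893963492172982859083200 + 9330799555464321896324157740400 + 9123448454231781409739176457280 + 8925112618270220944310063925600 + 8735216605115535392303466820800 + 8553232925842295071630477928700 + 8378677151845513539556386542400 + 8211103608808603268765258811552 + 8050101577263336538005155697600 + 7895291931546733912274287318800 + 7746324159253399310155904539200 + 7602873711859817841449313714400 + 7464639644371457517059326192320 + 7331342507864824347111838224600 + 7202722463867195849794086676800 + 7078537593800520059280395527200 + 6958562380346273956580727806400 + 6842586340673836057304382342960 + 6730412794105412515381359681600 + 6621857749039196184488111944800 + 6516748895879843864099411755200 + 6414924694381721303722858446525 + 6316233545237387129819429855040 + 6220533036976214597549438493600 + 6127689260304927812511387172800 + 6037576182947502403503866773200 + 5950075078846813962873375950400 + 5865074006291859477689470579680 + 5782467330146903710398069585600 + 5702155283894863381086985285800 + 5624043567677125526551547131200 + 5548042978924731938354904602400 + 5474069072539068845843505874368 + 5402041847900396887345565007600 + 5331885460265326797899518708800 + 5263527954364489274849524879200 = 2028274400566954927308967395249999, so H_78 = 2028274400566954927308967395249999/410555180440430163438262940577600; reducing by gcd(2028274400566954927308967395249999, 410555180440430163438262940577600) = 33 gives 61462860623241058403302042280303/12441066073952429195098876987200 ≈ 4.94032. (The PNT-adjacent estimate ln(78) + γ ≈ 4.93392 matches within O(1/n).)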